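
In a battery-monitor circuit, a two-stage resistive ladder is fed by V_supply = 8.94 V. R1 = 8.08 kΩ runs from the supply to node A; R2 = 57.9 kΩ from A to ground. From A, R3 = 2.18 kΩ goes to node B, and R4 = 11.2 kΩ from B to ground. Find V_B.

The second stage (R3 + R4 = 13.38 kΩ) loads node A in parallel with R2.
R2 ‖ (R3+R4) = 10.87 kΩ.
First divider: V_A = V_supply · 10.87/(8.08 + 10.87) = 5.128 V.
Stage 2 is unloaded, so V_B = V_A · R4/(R3+R4) = 5.128 × 11.2/13.38 = 4.292 V.

V_B ≈ 4.29 V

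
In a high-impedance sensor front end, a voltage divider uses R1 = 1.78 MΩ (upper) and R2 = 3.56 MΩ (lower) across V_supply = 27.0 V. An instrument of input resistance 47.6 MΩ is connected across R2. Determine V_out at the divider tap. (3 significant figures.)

V_out ≈ 17.6 V

The load sits in parallel with R2, giving an effective lower resistance R2' = R2·R_L/(R2+R_L) = 3.312 MΩ.
Now apply the divider: V_out = 27.0 × 0.6505 = 17.56 V.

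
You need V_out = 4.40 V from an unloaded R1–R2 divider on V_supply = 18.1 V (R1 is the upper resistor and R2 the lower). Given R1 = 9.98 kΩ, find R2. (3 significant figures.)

Required fraction k = V_out/V_supply = 0.2431.
Rearranging, R2 = R1·k/(1−k) = 9.98 × 0.3212 = 3.205 kΩ.

R2 ≈ 3.21 kΩ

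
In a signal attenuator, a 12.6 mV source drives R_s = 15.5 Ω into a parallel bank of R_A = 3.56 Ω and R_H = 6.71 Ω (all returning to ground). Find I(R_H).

I ≈ 0.245 mA

Parallel bank: R_p = 1/(1/3.56 + 1/6.71) = 2.326 Ω.
Node voltage V_A = V_CC · R_p/(R_s + R_p) = 12.6 × 0.1305 = 1.644 mV.
Branch current I = V_A/R_H = 1.644/6.71 = 0.2450 mA.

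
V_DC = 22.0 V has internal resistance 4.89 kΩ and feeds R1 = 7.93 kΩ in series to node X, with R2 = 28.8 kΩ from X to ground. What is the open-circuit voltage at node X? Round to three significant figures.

V_th ≈ 15.2 V

R1' = 4.89 + 7.93 = 12.82 kΩ (source resistance + R1).
With X open, the divider is unloaded: V_th = 22.0 × 28.8/41.62 = 15.22 V.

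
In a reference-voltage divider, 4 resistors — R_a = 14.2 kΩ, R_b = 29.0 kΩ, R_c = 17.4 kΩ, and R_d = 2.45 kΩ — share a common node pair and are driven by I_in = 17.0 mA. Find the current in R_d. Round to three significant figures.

Total conductance ΣG = 1/14.2 + 1/29.0 + 1/17.4 + 1/2.45 = 0.5705 (units of 1/kΩ).
Current divider: I(R_d) = I_in · G_k/ΣG = 17.0 × (0.4082/0.5705) = 17.0 × 0.7154 = 12.16 mA.

I ≈ 12.2 mA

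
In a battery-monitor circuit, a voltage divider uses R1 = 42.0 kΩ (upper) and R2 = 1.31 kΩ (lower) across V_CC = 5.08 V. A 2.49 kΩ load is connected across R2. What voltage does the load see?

V_out ≈ 0.102 V

The load sits in parallel with R2, giving an effective lower resistance R2' = R2·R_L/(R2+R_L) = 0.8584 kΩ.
Then V_out = V_CC · R2'/(R1 + R2') = 5.08 × 0.8584/42.86 = 0.1017 V.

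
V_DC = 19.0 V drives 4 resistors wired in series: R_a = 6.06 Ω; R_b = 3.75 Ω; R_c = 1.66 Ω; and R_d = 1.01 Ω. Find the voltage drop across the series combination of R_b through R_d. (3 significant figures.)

ΣR = 6.06 + 3.75 + 1.66 + 1.01 = 12.48 Ω.
R_{R_b..R_d} = 3.75 + 1.66 + 1.01 = 6.420 Ω.
Voltage divider: V = V_DC · (6.420 / 12.48) = 19.0 × 0.5144 = 9.774 V.

V ≈ 9.77 V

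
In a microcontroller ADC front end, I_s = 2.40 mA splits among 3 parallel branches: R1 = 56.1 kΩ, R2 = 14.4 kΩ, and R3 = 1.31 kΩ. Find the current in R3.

I ≈ 2.15 mA

Total conductance ΣG = 1/56.1 + 1/14.4 + 1/1.31 = 0.8506 (units of 1/kΩ).
By the current-divider rule, I = I_s · G_k/ΣG = 2.40 × 0.8974 = 2.154 mA.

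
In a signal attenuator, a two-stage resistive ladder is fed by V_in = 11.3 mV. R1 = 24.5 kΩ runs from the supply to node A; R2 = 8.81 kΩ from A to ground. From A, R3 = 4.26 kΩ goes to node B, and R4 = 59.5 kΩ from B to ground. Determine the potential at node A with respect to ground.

The second stage (R3 + R4 = 63.76 kΩ) loads node A in parallel with R2.
R2 ‖ (R3+R4) = 7.740 kΩ.
So V_A = 11.3 × 0.2401 = 2.713 mV.

V_A ≈ 2.71 mV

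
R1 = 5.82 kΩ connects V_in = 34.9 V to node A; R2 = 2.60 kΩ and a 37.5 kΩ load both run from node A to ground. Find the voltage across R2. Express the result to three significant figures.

V_out ≈ 10.3 V

The load sits in parallel with R2, giving an effective lower resistance R2' = R2·R_L/(R2+R_L) = 2.431 kΩ.
Then V_out = V_in · R2'/(R1 + R2') = 34.9 × 2.431/8.251 = 10.28 V.
(Unloaded it would be 10.8 V; the load pulls it down.)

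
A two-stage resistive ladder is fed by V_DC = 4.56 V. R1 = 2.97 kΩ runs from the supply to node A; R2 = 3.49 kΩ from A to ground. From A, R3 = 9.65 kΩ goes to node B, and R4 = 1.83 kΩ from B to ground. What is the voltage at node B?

Node A sees R2 in parallel with the series input of stage 2, R3 + R4 = 11.48 kΩ.
R2 ‖ (R3+R4) = 2.676 kΩ.
V_A = 4.56 × 2.676/(2.97 + 2.676) = 2.161 V.
Then the unloaded second divider: V_B = V_A × R4/(R3+R4) = 2.161 × 0.1594 = 0.3445 V.

V_B ≈ 0.345 V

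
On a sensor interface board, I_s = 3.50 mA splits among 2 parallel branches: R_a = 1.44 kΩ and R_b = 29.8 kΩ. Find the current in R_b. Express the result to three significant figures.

I ≈ 0.161 mA

For two parallel branches, I_k = I_s · (other R)/(sum of R).
I(R_b) = 3.50 × 1.44/(1.44 + 29.8) = 3.50 × 0.04609 = 0.1613 mA.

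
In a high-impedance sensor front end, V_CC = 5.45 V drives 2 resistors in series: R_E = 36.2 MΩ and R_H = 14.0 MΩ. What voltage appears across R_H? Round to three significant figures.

Total series resistance ΣR = 36.2 + 14.0 = 50.20 MΩ.
V = V_CC · R/ΣR = 5.45 × 0.2789 = 1.520 V.

V ≈ 1.52 V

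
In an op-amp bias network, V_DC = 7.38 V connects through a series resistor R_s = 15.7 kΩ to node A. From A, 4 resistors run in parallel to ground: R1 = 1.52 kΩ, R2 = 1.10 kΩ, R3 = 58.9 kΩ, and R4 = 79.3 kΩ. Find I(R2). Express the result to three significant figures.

I ≈ 0.257 mA

Combine the parallel branches: R_p = (1/1.52 + 1/1.10 + 1/58.9 + 1/79.3)⁻¹ = 0.6263 kΩ.
V_A = 7.38 × 0.6263/16.33 = 0.2831 V.
Branch current I = V_A/R2 = 0.2831/1.10 = 0.2574 mA.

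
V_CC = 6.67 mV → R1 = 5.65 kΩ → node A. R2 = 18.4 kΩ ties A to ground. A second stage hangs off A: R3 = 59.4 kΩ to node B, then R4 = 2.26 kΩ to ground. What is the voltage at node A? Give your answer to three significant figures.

Looking into the second stage from A: R3 + R4 = 61.66 kΩ appears in parallel with R2.
R2 ‖ (R3+R4) = 14.17 kΩ.
V_A = 6.67 × 14.17/(5.65 + 14.17) = 4.769 mV.

V_A ≈ 4.77 mV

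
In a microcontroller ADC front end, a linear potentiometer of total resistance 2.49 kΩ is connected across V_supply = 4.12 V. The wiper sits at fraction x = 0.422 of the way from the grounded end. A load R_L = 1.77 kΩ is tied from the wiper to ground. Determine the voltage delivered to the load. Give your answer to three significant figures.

V_out ≈ 1.29 V

Lower segment x·R_p = 1.051 kΩ; upper segment (1−x)·R_p = 1.439 kΩ.
Lower segment in parallel with the load: 1.051 ‖ 1.77 = 0.6593 kΩ.
V_out = 4.12 × 0.6593/(1.439 + 0.6593) = 1.294 V.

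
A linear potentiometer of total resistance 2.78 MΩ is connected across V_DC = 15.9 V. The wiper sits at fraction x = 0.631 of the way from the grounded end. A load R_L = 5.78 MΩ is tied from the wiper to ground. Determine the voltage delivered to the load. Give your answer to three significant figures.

Split the track: R_lower = x·R_p = 1.754 MΩ, R_upper = (1−x)·R_p = 1.026 MΩ.
Lower segment in parallel with the load: 1.754 ‖ 5.78 = 1.346 MΩ.
V_out = 15.9 × 1.346/(1.026 + 1.346) = 9.022 V.
(Unloaded: V_out = x·V_DC = 10.0 V.)

V_out ≈ 9.02 V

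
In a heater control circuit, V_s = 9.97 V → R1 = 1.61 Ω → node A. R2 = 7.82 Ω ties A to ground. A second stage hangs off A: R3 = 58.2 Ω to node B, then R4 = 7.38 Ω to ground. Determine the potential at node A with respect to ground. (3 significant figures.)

V_A ≈ 8.10 V

Looking into the second stage from A: R3 + R4 = 65.58 Ω appears in parallel with R2.
Effective lower resistance at A: R2 ‖ 65.58 = 6.987 Ω.
V_A = 9.97 × 6.987/(1.61 + 6.987) = 8.103 V.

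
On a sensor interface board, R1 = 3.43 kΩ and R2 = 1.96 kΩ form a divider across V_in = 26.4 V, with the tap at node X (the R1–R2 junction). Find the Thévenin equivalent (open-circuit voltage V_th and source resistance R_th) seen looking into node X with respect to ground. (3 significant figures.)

With X open, the divider is unloaded: V_th = 26.4 × 1.96/5.390 = 9.600 V.
Looking into X with the source shorted: R_th = R1·R2/(R1+R2) = 3.430 × 1.96/5.390 = 1.247 kΩ.

V_th ≈ 9.60 V, R_th ≈ 1.25 kΩ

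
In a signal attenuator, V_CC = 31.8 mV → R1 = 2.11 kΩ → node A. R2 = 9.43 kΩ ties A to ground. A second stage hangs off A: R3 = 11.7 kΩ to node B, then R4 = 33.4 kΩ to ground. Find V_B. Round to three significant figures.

Looking into the second stage from A: R3 + R4 = 45.10 kΩ appears in parallel with R2.
Effective lower resistance at A: R2 ‖ 45.10 = 7.799 kΩ.
V_A = 31.8 × 7.799/(2.11 + 7.799) = 25.03 mV.
V_B = V_A × 0.7406 = 18.54 mV.

V_B ≈ 18.5 mV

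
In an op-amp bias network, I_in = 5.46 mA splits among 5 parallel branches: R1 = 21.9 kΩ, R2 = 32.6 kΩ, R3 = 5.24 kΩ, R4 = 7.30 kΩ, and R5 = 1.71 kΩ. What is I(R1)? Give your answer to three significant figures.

I ≈ 0.252 mA

Conductances: ΣG = 1/21.9 + 1/32.6 + 1/5.24 + 1/7.30 + 1/1.71 = 0.9890 (1/kΩ).
R1 takes the fraction G_k/ΣG = 0.04566/0.9890 = 0.04617, so I = 5.46 × 0.04617 = 0.2521 mA.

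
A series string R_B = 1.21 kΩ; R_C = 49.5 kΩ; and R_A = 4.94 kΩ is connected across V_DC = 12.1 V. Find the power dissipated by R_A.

P ≈ 0.234 mW

ΣR = 55.65 kΩ → I = 12.1/55.65 = 0.2174 mA.
V(R_A) = I·R = 1.074 V; P = V·I = 1.074 × 0.2174 = 0.2335 mW.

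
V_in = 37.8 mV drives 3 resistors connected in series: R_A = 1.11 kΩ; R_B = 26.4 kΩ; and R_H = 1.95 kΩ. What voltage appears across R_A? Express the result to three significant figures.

Series total: ΣR = 1.11 + 26.4 + 1.95 = 29.46 kΩ.
By the voltage-divider rule, V = 37.8 × 1.110/29.46 = 1.424 mV.

V ≈ 1.42 mV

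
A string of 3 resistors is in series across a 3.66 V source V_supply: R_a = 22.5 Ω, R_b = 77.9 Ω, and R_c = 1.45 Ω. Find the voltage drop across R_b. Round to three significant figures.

Series total: ΣR = 22.5 + 77.9 + 1.45 = 101.9 Ω.
V = V_supply · R/ΣR = 3.66 × 0.7649 = 2.799 V.

V ≈ 2.80 V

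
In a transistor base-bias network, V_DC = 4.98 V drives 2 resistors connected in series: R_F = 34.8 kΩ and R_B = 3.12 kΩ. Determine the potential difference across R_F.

V ≈ 4.57 V

Total series resistance ΣR = 34.8 + 3.12 = 37.92 kΩ.
By the voltage-divider rule, V = 4.98 × 34.80/37.92 = 4.570 V.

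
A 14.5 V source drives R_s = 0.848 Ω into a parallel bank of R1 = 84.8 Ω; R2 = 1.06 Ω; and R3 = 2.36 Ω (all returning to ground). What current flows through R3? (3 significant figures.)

I ≈ 2.83 A

Equivalent of the parallel group: R_p = 0.7252 Ω.
V_A = 14.5 × 0.7252/1.573 = 6.684 V.
I(R3) = V_A / R3 = 6.684/2.36 = 2.832 A.
(Equivalently: I_total = 9.217 A, then current-divider fraction G_k/ΣG = 0.3073.)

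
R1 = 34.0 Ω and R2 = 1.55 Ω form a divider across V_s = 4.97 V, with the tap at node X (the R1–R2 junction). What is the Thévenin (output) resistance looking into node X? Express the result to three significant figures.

R_th ≈ 1.48 Ω

Zeroing V_s shorts the top of R1 to ground, so R_th = R1 ‖ R2 = 1.482 Ω.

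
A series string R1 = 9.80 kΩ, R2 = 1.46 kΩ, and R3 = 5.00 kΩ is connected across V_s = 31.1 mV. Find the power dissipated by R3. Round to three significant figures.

P ≈ 18.3 nW

The common current is I = 31.1/16.26 = 1.913 µA.
V(R3) = I·R = 9.563 mV; P = V·I = 9.563 × 1.913 = 18.29 nW.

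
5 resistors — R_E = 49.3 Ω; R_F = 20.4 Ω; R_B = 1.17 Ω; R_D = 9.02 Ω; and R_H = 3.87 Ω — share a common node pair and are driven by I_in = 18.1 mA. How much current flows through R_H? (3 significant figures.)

ΣG = 1/49.3 + 1/20.4 + 1/1.17 + 1/9.02 + 1/3.87 = 1.293.
Current divider: I(R_H) = I_in · G_k/ΣG = 18.1 × (0.2584/1.293) = 18.1 × 0.1998 = 3.616 mA.

I ≈ 3.62 mA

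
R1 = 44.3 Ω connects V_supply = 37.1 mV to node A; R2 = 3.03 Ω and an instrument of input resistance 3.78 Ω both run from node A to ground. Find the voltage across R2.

V_out ≈ 1.36 mV

The load sits in parallel with R2, giving an effective lower resistance R2' = R2·R_L/(R2+R_L) = 1.682 Ω.
Now apply the divider: V_out = 37.1 × 0.03658 = 1.357 mV.
(Unloaded it would be 2.38 mV; the load pulls it down.)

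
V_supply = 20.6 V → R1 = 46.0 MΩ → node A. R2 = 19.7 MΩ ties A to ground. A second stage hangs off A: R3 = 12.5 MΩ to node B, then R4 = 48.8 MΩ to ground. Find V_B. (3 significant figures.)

Node A sees R2 in parallel with the series input of stage 2, R3 + R4 = 61.30 MΩ.
R2 ‖ (R3+R4) = 14.91 MΩ.
So V_A = 20.6 × 0.2448 = 5.042 V.
Stage 2 is unloaded, so V_B = V_A · R4/(R3+R4) = 5.042 × 48.8/61.30 = 4.014 V.

V_B ≈ 4.01 V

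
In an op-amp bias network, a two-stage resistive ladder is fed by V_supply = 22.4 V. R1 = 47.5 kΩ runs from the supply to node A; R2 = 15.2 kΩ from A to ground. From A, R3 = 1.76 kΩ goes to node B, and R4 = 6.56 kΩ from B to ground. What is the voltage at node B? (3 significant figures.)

V_B ≈ 1.80 V

Node A sees R2 in parallel with the series input of stage 2, R3 + R4 = 8.320 kΩ.
R2 ‖ (R3+R4) = 5.377 kΩ.
So V_A = 22.4 × 0.1017 = 2.278 V.
V_B = V_A × 0.7885 = 1.796 V.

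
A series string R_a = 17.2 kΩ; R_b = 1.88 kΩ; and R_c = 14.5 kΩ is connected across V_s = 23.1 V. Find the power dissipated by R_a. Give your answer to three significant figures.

Series current I = V_s/ΣR = 23.1/33.58 = 0.6879 mA.
P(R_a) = I²·R_a = (0.6879)² × 17.2 = 8.139 mW.

P ≈ 8.14 mW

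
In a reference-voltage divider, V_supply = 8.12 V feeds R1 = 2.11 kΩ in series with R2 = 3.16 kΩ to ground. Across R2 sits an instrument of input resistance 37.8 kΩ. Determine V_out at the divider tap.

V_out ≈ 4.71 V

First combine the lower leg with the load: R2 ‖ R_L = 2.916 kΩ.
Now apply the divider: V_out = 8.12 × 0.5802 = 4.711 V.
(Unloaded it would be 4.87 V; the load pulls it down.)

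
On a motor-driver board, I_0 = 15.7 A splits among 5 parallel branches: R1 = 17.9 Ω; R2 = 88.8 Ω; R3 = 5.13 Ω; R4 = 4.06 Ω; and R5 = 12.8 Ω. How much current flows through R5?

Conductances: ΣG = 1/17.9 + 1/88.8 + 1/5.13 + 1/4.06 + 1/12.8 = 0.5865 (1/Ω).
Current divider: I(R5) = I_0 · G_k/ΣG = 15.7 × (0.07812/0.5865) = 15.7 × 0.1332 = 2.091 A.

I ≈ 2.09 A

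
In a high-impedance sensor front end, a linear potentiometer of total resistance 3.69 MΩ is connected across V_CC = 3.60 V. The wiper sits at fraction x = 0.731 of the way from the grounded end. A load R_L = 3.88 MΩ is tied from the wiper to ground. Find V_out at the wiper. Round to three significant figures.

Lower segment x·R_p = 2.697 MΩ; upper segment (1−x)·R_p = 0.9926 MΩ.
Lower segment in parallel with the load: 2.697 ‖ 3.88 = 1.591 MΩ.
Loaded-divider output: V_out = 3.60 × 0.6158 = 2.217 V.
(Unloaded: V_out = x·V_CC = 2.63 V.)

V_out ≈ 2.22 V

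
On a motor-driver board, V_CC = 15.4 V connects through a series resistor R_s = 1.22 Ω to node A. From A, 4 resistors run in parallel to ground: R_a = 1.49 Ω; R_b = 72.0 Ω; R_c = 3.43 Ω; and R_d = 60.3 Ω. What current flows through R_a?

Parallel bank: R_p = 1/(1/1.49 + 1/72.0 + 1/3.43 + 1/60.3) = 1.007 Ω.
Node voltage V_A = V_CC · R_p/(R_s + R_p) = 15.4 × 0.4522 = 6.963 V.
Branch current I = V_A/R_a = 6.963/1.49 = 4.673 A.

I ≈ 4.67 A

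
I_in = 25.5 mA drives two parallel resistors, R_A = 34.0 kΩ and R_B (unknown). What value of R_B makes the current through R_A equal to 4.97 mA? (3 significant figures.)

R_B ≈ 8.23 kΩ

Two-branch current divider: I_A = I_in · R_B/(R_A + R_B).
4.97/25.5 = R_B/(R_A + R_B) → R_B = R_A · (0.1949)/(1 − 0.1949) = 34.0 × 0.2421 = 8.231 kΩ.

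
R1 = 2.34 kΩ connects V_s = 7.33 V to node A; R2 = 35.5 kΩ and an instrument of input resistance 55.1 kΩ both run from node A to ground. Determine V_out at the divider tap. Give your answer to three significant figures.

V_out ≈ 6.61 V

First combine the lower leg with the load: R2 ‖ R_L = 21.59 kΩ.
Now apply the divider: V_out = 7.33 × 0.9022 = 6.613 V.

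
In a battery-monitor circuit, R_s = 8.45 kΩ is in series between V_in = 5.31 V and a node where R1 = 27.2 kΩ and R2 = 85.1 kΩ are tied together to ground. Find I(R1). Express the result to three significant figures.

Parallel bank: R_p = 1/(1/27.2 + 1/85.1) = 20.61 kΩ.
Node voltage V_A = V_in · R_p/(R_s + R_p) = 5.31 × 0.7092 = 3.766 V.
I(R1) = V_A / R1 = 3.766/27.2 = 0.1385 mA.
(Check via current divider: I_total = 0.1827 mA; share G_k/ΣG = 0.7578 → same result.)

I ≈ 0.138 mA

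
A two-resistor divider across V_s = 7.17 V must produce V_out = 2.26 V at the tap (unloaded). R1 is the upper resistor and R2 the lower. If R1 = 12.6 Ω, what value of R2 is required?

R2 ≈ 5.80 Ω

Required fraction k = V_out/V_s = 0.3152.
R2 = R1 · 0.3152/(1 − 0.3152) = 5.800 Ω.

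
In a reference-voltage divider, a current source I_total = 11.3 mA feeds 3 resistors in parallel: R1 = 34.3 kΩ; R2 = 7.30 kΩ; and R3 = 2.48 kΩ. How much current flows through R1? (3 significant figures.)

I ≈ 0.579 mA

Total conductance ΣG = 1/34.3 + 1/7.30 + 1/2.48 = 0.5694 (units of 1/kΩ).
By the current-divider rule, I = I_total · G_k/ΣG = 11.3 × 0.05121 = 0.5786 mA.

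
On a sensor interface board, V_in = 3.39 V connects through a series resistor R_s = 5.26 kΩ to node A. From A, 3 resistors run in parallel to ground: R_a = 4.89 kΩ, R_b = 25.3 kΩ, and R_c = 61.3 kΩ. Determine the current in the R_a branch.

I ≈ 0.293 mA

Parallel bank: R_p = 1/(1/4.89 + 1/25.3 + 1/61.3) = 3.841 kΩ.
Node voltage V_A = V_in · R_p/(R_s + R_p) = 3.39 × 0.4221 = 1.431 V.
Branch current I = V_A/R_a = 1.431/4.89 = 0.2926 mA.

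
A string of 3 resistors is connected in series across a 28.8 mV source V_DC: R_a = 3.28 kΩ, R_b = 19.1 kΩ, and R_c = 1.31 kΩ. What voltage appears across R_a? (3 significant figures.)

ΣR = 3.28 + 19.1 + 1.31 = 23.69 kΩ.
V = V_DC · R/ΣR = 28.8 × 0.1385 = 3.988 mV.

V ≈ 3.99 mV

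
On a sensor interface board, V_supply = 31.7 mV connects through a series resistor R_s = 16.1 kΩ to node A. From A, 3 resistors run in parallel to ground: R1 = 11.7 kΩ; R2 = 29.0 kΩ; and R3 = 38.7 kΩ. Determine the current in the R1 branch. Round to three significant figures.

Combine the parallel branches: R_p = (1/11.7 + 1/29.0 + 1/38.7)⁻¹ = 6.859 kΩ.
V_A by voltage divider: V_A = 31.7 × 6.859/(16.1 + 6.859) = 9.470 mV.
I(R1) = V_A / R1 = 9.470/11.7 = 0.8094 µA.
(Equivalently: I_total = 1.381 µA, then current-divider fraction G_k/ΣG = 0.5862.)

I ≈ 0.809 µA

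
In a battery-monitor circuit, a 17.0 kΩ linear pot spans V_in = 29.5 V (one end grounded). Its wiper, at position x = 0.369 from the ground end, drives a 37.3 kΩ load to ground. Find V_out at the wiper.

V_out ≈ 9.84 V

Split the track: R_lower = x·R_p = 6.273 kΩ, R_upper = (1−x)·R_p = 10.73 kΩ.
(x·R_p) ‖ R_L = 5.370 kΩ.
Loaded-divider output: V_out = 29.5 × 0.3336 = 9.841 V.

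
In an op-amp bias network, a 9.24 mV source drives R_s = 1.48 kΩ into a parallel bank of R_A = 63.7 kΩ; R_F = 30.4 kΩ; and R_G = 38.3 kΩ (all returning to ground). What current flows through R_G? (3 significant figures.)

I ≈ 0.217 µA

Combine the parallel branches: R_p = (1/63.7 + 1/30.4 + 1/38.3)⁻¹ = 13.39 kΩ.
Node voltage V_A = V_supply · R_p/(R_s + R_p) = 9.24 × 0.9004 = 8.320 mV.
I(R_G) = V_A / R_G = 8.320/38.3 = 0.2172 µA.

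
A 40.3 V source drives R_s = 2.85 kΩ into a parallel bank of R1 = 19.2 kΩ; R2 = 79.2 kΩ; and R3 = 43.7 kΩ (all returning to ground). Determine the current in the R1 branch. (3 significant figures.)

I ≈ 1.68 mA

Parallel bank: R_p = 1/(1/19.2 + 1/79.2 + 1/43.7) = 11.42 kΩ.
V_A = 40.3 × 11.42/14.27 = 32.25 V.
Branch current I = V_A/R1 = 32.25/19.2 = 1.680 mA.
(Check via current divider: I_total = 2.825 mA; share G_k/ΣG = 0.5946 → same result.)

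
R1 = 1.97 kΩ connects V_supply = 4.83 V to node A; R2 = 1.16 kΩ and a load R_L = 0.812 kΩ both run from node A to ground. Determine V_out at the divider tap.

V_out ≈ 0.943 V

First combine the lower leg with the load: R2 ‖ R_L = 0.4776 kΩ.
Then V_out = V_supply · R2'/(R1 + R2') = 4.83 × 0.4776/2.448 = 0.9426 V.
(Unloaded it would be 1.79 V; the load pulls it down.)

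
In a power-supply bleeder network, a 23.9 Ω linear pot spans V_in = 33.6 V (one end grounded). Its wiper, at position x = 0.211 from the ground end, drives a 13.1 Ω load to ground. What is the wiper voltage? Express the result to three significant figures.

Lower segment x·R_p = 5.043 Ω; upper segment (1−x)·R_p = 18.86 Ω.
(x·R_p) ‖ R_L = 3.641 Ω.
Loaded-divider output: V_out = 33.6 × 0.1618 = 5.438 V.
(Unloaded: V_out = x·V_in = 7.09 V.)

V_out ≈ 5.44 V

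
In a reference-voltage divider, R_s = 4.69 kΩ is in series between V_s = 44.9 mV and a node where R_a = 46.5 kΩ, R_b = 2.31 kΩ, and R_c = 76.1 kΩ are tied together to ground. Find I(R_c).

I ≈ 0.185 µA

Equivalent of the parallel group: R_p = 2.139 kΩ.
Node voltage V_A = V_s · R_p/(R_s + R_p) = 44.9 × 0.3132 = 14.06 mV.
Branch current I = V_A/R_c = 14.06/76.1 = 0.1848 µA.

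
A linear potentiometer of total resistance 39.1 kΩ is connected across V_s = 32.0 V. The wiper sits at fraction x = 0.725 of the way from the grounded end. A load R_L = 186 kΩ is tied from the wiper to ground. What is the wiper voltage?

V_out ≈ 22.3 V

The pot divides into 10.75 kΩ above the wiper and 28.35 kΩ below.
(x·R_p) ‖ R_L = 24.60 kΩ.
V_out = 32.0 × 24.60/(10.75 + 24.60) = 22.27 V.
(Unloaded: V_out = x·V_s = 23.2 V.)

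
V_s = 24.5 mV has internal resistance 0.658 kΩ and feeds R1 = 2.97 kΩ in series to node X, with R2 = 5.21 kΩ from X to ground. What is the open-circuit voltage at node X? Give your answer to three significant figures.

R1' = 0.658 + 2.97 = 3.628 kΩ (source resistance + R1).
Open-circuit (no load on X): V_th = V_s · R2/(R1' + R2) = 24.5 × 5.21/(3.628 + 5.21) = 14.44 mV.

V_th ≈ 14.4 mV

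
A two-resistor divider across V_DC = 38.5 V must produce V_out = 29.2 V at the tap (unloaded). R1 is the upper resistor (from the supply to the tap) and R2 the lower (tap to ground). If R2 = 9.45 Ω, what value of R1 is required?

R1 ≈ 3.01 Ω

V_out/V_DC = R2/(R1+R2) = 0.7584.
Rearranging, R1 = R2·(1−k)/k = 9.45 × 0.3185 = 3.010 Ω.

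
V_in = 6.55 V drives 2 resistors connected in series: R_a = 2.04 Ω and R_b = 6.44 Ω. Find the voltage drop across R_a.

V ≈ 1.58 V

ΣR = 2.04 + 6.44 = 8.480 Ω.
Voltage divider: V = V_in · (2.040 / 8.480) = 6.55 × 0.2406 = 1.576 V.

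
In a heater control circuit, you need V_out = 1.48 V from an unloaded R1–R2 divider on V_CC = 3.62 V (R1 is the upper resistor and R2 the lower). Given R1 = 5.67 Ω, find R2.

The divider ratio is R2/(R1+R2) = 1.48/3.62 = 0.4088.
So R2 = R1 · V_out/(V_CC − V_out) = 5.67 × 1.48/(3.62 − 1.48) = 5.67 × 0.6916 = 3.921 Ω.

R2 ≈ 3.92 Ω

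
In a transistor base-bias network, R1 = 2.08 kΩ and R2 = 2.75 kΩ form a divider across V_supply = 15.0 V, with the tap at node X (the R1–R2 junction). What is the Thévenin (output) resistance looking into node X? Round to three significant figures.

Zeroing V_supply shorts the top of R1 to ground, so R_th = R1 ‖ R2 = 1.184 kΩ.

R_th ≈ 1.18 kΩ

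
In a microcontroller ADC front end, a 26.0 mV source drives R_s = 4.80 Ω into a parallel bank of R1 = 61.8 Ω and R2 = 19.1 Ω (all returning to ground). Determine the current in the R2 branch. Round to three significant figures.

Equivalent of the parallel group: R_p = 14.59 Ω.
V_A = 26.0 × 14.59/19.39 = 19.56 mV.
Branch current I = V_A/R2 = 19.56/19.1 = 1.024 mA.
(Check via current divider: I_total = 1.341 mA; share G_k/ΣG = 0.7639 → same result.)

I ≈ 1.02 mA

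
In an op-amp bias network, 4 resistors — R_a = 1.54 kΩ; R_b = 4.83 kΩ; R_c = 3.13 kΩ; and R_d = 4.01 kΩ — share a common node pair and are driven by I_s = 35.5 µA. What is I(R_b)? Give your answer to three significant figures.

Conductances: ΣG = 1/1.54 + 1/4.83 + 1/3.13 + 1/4.01 = 1.425 (1/kΩ).
R_b takes the fraction G_k/ΣG = 0.2070/1.425 = 0.1453, so I = 35.5 × 0.1453 = 5.157 µA.

I ≈ 5.16 µA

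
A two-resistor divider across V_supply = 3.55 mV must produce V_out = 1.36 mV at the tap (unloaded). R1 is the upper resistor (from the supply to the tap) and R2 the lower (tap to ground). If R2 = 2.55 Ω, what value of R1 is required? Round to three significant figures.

R1 ≈ 4.11 Ω

The divider ratio is R2/(R1+R2) = 1.36/3.55 = 0.3831.
So R1 = R2 · (V_supply/V_out − 1) = 2.55 × (3.55/1.36 − 1) = 2.55 × 1.610 = 4.106 Ω.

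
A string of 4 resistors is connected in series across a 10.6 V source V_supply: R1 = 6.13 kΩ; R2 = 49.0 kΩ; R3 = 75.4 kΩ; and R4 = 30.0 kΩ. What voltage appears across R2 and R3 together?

Total series resistance ΣR = 6.13 + 49.0 + 75.4 + 30.0 = 160.5 kΩ.
R_{R2..R3} = 49.0 + 75.4 = 124.4 kΩ.
Voltage divider: V = V_supply · (124.4 / 160.5) = 10.6 × 0.7749 = 8.214 V.

V ≈ 8.21 V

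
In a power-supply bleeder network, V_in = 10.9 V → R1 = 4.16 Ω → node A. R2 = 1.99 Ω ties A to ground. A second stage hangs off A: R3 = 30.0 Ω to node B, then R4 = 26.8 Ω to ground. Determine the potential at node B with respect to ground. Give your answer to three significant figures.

V_B ≈ 1.63 V

The second stage (R3 + R4 = 56.80 Ω) loads node A in parallel with R2.
R2 ‖ (R3+R4) = 1.923 Ω.
So V_A = 10.9 × 0.3161 = 3.445 V.
Then the unloaded second divider: V_B = V_A × R4/(R3+R4) = 3.445 × 0.4718 = 1.626 V.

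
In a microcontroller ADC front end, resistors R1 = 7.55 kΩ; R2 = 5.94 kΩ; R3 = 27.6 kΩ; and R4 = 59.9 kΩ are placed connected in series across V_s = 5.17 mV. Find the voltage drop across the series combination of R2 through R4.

V ≈ 4.78 mV

ΣR = 7.55 + 5.94 + 27.6 + 59.9 = 101.0 kΩ.
R_{R2..R4} = 5.94 + 27.6 + 59.9 = 93.44 kΩ.
V = V_s · R/ΣR = 5.17 × 0.9252 = 4.783 mV.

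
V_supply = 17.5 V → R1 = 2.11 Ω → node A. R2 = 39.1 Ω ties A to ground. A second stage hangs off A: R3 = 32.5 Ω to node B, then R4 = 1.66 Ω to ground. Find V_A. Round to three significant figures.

Looking into the second stage from A: R3 + R4 = 34.16 Ω appears in parallel with R2.
R2 ‖ (R3+R4) = 18.23 Ω.
First divider: V_A = V_supply · 18.23/(2.11 + 18.23) = 15.68 V.

V_A ≈ 15.7 V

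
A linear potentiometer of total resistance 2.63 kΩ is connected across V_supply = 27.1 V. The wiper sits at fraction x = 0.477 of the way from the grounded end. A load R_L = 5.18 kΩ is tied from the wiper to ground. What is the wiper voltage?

V_out ≈ 11.5 V

The pot divides into 1.375 kΩ above the wiper and 1.255 kΩ below.
(x·R_p) ‖ R_L = 1.010 kΩ.
Then V_out = V_supply · 1.010/(1.375 + 1.010) = 11.47 V.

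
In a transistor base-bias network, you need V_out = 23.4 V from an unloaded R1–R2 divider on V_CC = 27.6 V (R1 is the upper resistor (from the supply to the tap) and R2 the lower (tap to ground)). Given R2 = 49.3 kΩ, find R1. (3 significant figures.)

R1 ≈ 8.85 kΩ

Required fraction k = V_out/V_CC = 0.8478.
Rearranging, R1 = R2·(1−k)/k = 49.3 × 0.1795 = 8.849 kΩ.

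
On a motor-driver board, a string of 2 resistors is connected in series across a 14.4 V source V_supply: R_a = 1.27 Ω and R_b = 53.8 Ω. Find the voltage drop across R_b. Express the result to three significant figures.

V ≈ 14.1 V

Series total: ΣR = 1.27 + 53.8 = 55.07 Ω.
Voltage divider: V = V_supply · (53.80 / 55.07) = 14.4 × 0.9769 = 14.07 V.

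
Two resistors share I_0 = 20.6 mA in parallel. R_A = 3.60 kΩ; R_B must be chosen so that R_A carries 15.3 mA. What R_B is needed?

The fraction through R_A equals R_B/(R_A+R_B).
15.3/20.6 = R_B/(R_A + R_B) → R_B = R_A · (0.7427)/(1 − 0.7427) = 3.60 × 2.887 = 10.39 kΩ.

R_B ≈ 10.4 kΩ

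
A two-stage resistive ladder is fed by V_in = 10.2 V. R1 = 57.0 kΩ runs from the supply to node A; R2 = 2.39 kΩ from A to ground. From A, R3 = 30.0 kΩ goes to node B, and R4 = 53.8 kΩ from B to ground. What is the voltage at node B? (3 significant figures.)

V_B ≈ 0.257 V

Node A sees R2 in parallel with the series input of stage 2, R3 + R4 = 83.80 kΩ.
R2 ‖ (R3+R4) = 2.324 kΩ.
V_A = 10.2 × 2.324/(57.0 + 2.324) = 0.3995 V.
Stage 2 is unloaded, so V_B = V_A · R4/(R3+R4) = 0.3995 × 53.8/83.80 = 0.2565 V.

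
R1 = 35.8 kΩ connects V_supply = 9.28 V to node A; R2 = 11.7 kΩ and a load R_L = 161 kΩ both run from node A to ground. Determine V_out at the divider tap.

V_out ≈ 2.17 V

R2 ‖ R_L = (11.7 × 161)/(11.7 + 161) = 10.91 kΩ.
Then V_out = V_supply · R2'/(R1 + R2') = 9.28 × 10.91/46.71 = 2.167 V.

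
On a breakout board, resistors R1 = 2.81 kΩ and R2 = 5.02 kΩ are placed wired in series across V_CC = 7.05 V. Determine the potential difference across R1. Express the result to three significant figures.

V ≈ 2.53 V

ΣR = 2.81 + 5.02 = 7.830 kΩ.
By the voltage-divider rule, V = 7.05 × 2.810/7.830 = 2.530 V.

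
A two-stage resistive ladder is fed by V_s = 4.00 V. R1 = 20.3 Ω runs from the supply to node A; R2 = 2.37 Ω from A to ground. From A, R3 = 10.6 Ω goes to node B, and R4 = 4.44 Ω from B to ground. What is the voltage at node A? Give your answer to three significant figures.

V_A ≈ 0.366 V

Node A sees R2 in parallel with the series input of stage 2, R3 + R4 = 15.04 Ω.
Effective lower resistance at A: R2 ‖ 15.04 = 2.047 Ω.
V_A = 4.00 × 2.047/(20.3 + 2.047) = 0.3665 V.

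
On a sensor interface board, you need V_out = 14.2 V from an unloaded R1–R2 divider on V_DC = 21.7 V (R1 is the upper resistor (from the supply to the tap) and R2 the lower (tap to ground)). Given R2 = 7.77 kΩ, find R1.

V_out/V_DC = R2/(R1+R2) = 0.6544.
R1 = R2·(1/k − 1) = 7.77 × 0.5282 = 4.104 kΩ.

R1 ≈ 4.10 kΩ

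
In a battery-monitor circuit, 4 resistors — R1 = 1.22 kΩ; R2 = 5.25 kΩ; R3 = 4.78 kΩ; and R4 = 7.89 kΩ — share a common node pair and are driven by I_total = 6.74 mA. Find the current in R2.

ΣG = 1/1.22 + 1/5.25 + 1/4.78 + 1/7.89 = 1.346.
Current divider: I(R2) = I_total · G_k/ΣG = 6.74 × (0.1905/1.346) = 6.74 × 0.1415 = 0.9537 mA.

I ≈ 0.954 mA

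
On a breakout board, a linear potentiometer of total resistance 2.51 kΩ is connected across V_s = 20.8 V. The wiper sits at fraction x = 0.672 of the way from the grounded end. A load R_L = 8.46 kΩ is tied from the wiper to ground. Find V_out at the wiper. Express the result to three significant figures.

The pot divides into 0.8233 kΩ above the wiper and 1.687 kΩ below.
R_L loads the lower segment: effective lower R = 1.406 kΩ.
V_out = 20.8 × 1.406/(0.8233 + 1.406) = 13.12 V.

V_out ≈ 13.1 V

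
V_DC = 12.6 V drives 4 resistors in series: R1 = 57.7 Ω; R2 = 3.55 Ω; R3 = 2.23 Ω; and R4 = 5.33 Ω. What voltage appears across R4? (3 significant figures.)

Series total: ΣR = 57.7 + 3.55 + 2.23 + 5.33 = 68.81 Ω.
V = V_DC · R/ΣR = 12.6 × 0.07746 = 0.9760 V.

V ≈ 0.976 V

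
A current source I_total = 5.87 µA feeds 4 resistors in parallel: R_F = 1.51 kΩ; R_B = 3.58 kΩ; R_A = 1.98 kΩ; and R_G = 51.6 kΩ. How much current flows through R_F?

I ≈ 2.65 µA

ΣG = 1/1.51 + 1/3.58 + 1/1.98 + 1/51.6 = 1.466.
By the current-divider rule, I = I_total · G_k/ΣG = 5.87 × 0.4517 = 2.652 µA.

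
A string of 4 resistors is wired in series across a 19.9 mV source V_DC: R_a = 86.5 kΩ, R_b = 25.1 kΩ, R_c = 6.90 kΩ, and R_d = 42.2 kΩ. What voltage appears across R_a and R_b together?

V ≈ 13.8 mV

Series total: ΣR = 86.5 + 25.1 + 6.90 + 42.2 = 160.7 kΩ.
R_{R_a..R_b} = 86.5 + 25.1 = 111.6 kΩ.
V = V_DC · R/ΣR = 19.9 × 0.6945 = 13.82 mV.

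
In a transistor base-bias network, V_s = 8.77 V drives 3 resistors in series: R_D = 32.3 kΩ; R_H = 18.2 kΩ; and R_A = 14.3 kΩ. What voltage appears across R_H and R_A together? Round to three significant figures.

Series total: ΣR = 32.3 + 18.2 + 14.3 = 64.80 kΩ.
R_{R_H..R_A} = 18.2 + 14.3 = 32.50 kΩ.
Voltage divider: V = V_s · (32.50 / 64.80) = 8.77 × 0.5015 = 4.399 V.

V ≈ 4.40 V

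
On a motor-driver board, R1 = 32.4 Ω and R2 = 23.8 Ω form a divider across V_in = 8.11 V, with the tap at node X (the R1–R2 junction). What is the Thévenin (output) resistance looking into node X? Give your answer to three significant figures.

With V_in suppressed (replaced by a short), R_th = R1 ‖ R2 = (32.40 × 23.8)/(32.40 + 23.8) = 13.72 Ω.

R_th ≈ 13.7 Ω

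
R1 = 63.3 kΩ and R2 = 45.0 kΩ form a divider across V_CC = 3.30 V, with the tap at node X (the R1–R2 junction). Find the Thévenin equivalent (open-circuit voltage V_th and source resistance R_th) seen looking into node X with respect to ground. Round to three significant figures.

V_th is the unloaded tap voltage: V_CC · R2/(R1+R2) = 3.30 × 0.4155 = 1.371 V.
With V_CC suppressed (replaced by a short), R_th = R1 ‖ R2 = (63.30 × 45.0)/(63.30 + 45.0) = 26.30 kΩ.

V_th ≈ 1.37 V, R_th ≈ 26.3 kΩ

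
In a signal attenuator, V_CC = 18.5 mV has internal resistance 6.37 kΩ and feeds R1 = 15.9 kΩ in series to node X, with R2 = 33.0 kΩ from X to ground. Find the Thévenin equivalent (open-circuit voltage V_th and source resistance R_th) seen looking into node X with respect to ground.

R1' = 6.37 + 15.9 = 22.27 kΩ (source resistance + R1).
With X open, the divider is unloaded: V_th = 18.5 × 33.0/55.27 = 11.05 mV.
With V_CC suppressed (replaced by a short), R_th = R1' ‖ R2 = (22.27 × 33.0)/(22.27 + 33.0) = 13.30 kΩ.

V_th ≈ 11.0 mV, R_th ≈ 13.3 kΩ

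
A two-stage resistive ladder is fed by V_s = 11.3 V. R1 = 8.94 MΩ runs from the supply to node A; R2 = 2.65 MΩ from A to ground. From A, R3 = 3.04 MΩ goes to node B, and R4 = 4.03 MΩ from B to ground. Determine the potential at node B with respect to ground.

Looking into the second stage from A: R3 + R4 = 7.070 MΩ appears in parallel with R2.
Effective lower resistance at A: R2 ‖ 7.070 = 1.928 MΩ.
V_A = 11.3 × 1.928/(8.94 + 1.928) = 2.004 V.
Stage 2 is unloaded, so V_B = V_A · R4/(R3+R4) = 2.004 × 4.03/7.070 = 1.142 V.

V_B ≈ 1.14 V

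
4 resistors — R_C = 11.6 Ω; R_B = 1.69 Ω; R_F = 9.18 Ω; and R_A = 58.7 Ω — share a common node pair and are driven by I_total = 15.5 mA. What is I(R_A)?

I ≈ 0.328 mA

Total conductance ΣG = 1/11.6 + 1/1.69 + 1/9.18 + 1/58.7 = 0.8039 (units of 1/Ω).
Current divider: I(R_A) = I_total · G_k/ΣG = 15.5 × (0.01704/0.8039) = 15.5 × 0.02119 = 0.3285 mA.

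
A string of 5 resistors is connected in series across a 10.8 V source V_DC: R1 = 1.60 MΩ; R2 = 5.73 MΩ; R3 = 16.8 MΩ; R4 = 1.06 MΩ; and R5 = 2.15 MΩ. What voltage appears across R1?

ΣR = 1.60 + 5.73 + 16.8 + 1.06 + 2.15 = 27.34 MΩ.
Voltage divider: V = V_DC · (1.600 / 27.34) = 10.8 × 0.05852 = 0.6320 V.

V ≈ 0.632 V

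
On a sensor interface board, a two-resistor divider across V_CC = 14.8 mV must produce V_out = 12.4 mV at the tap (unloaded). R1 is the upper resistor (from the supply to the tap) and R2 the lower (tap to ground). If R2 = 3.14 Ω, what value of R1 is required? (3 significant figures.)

The divider ratio is R2/(R1+R2) = 12.4/14.8 = 0.8378.
R1 = R2·(1/k − 1) = 3.14 × 0.1935 = 0.6077 Ω.

R1 ≈ 0.608 Ω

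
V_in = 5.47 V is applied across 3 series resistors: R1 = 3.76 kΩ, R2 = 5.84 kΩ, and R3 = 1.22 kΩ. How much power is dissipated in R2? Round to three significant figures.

ΣR = 10.82 kΩ → I = 5.47/10.82 = 0.5055 mA.
V(R2) = I·R = 2.952 V; P = V·I = 2.952 × 0.5055 = 1.493 mW.

P ≈ 1.49 mW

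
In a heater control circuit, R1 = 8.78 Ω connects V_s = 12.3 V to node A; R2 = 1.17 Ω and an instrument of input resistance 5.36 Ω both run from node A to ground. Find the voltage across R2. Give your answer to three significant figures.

First combine the lower leg with the load: R2 ‖ R_L = 0.9604 Ω.
Voltage divider with the loaded lower leg: V_out = 12.3 × 0.9604/(8.78 + 0.9604) = 12.3 × 0.09860 = 1.213 V.
(Unloaded it would be 1.45 V; the load pulls it down.)

V_out ≈ 1.21 V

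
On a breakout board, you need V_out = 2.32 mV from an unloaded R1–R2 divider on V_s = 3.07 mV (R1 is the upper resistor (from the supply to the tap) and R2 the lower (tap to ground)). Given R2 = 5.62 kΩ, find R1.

R1 ≈ 1.82 kΩ

The divider ratio is R2/(R1+R2) = 2.32/3.07 = 0.7557.
So R1 = R2 · (V_s/V_out − 1) = 5.62 × (3.07/2.32 − 1) = 5.62 × 0.3233 = 1.817 kΩ.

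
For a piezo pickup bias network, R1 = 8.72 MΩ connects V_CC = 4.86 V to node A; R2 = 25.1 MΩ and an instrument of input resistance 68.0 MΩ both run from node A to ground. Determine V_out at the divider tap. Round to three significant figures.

R2 ‖ R_L = (25.1 × 68.0)/(25.1 + 68.0) = 18.33 MΩ.
Then V_out = V_CC · R2'/(R1 + R2') = 4.86 × 18.33/27.05 = 3.293 V.

V_out ≈ 3.29 V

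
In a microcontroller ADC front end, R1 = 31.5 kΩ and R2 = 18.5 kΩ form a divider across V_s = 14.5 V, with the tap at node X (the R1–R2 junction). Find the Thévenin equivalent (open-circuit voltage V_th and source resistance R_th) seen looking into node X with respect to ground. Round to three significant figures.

Open-circuit (no load on X): V_th = V_s · R2/(R1 + R2) = 14.5 × 18.5/(31.50 + 18.5) = 5.365 V.
Looking into X with the source shorted: R_th = R1·R2/(R1+R2) = 31.50 × 18.5/50.00 = 11.65 kΩ.

V_th ≈ 5.37 V, R_th ≈ 11.7 kΩ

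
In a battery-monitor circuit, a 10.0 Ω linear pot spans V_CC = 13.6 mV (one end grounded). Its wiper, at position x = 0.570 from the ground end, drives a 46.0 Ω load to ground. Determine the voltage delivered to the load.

Split the track: R_lower = x·R_p = 5.700 Ω, R_upper = (1−x)·R_p = 4.300 Ω.
Lower segment in parallel with the load: 5.700 ‖ 46.0 = 5.072 Ω.
Then V_out = V_CC · 5.072/(4.300 + 5.072) = 7.360 mV.

V_out ≈ 7.36 mV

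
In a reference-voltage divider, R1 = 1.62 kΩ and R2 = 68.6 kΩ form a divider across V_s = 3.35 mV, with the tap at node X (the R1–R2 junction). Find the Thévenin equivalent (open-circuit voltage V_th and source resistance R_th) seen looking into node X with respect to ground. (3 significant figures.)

V_th ≈ 3.27 mV, R_th ≈ 1.58 kΩ

Open-circuit (no load on X): V_th = V_s · R2/(R1 + R2) = 3.35 × 68.6/(1.620 + 68.6) = 3.273 mV.
Zeroing V_s shorts the top of R1 to ground, so R_th = R1 ‖ R2 = 1.583 kΩ.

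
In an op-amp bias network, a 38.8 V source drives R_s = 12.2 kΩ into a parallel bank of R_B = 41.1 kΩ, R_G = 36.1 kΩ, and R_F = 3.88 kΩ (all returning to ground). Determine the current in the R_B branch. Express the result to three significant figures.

Equivalent of the parallel group: R_p = 3.228 kΩ.
V_A = 38.8 × 3.228/15.43 = 8.119 V.
I(R_B) = V_A / R_B = 8.119/41.1 = 0.1975 mA.

I ≈ 0.198 mA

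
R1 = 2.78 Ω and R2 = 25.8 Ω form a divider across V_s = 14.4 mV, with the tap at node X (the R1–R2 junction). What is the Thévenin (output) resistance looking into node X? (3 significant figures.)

Looking into X with the source shorted: R_th = R1·R2/(R1+R2) = 2.780 × 25.8/28.58 = 2.510 Ω.

R_th ≈ 2.51 Ω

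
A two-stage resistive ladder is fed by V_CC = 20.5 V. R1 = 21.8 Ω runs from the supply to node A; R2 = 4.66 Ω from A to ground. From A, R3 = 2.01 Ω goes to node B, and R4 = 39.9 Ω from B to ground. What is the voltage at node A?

Looking into the second stage from A: R3 + R4 = 41.91 Ω appears in parallel with R2.
Effective lower resistance at A: R2 ‖ 41.91 = 4.194 Ω.
So V_A = 20.5 × 0.1613 = 3.307 V.

V_A ≈ 3.31 V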